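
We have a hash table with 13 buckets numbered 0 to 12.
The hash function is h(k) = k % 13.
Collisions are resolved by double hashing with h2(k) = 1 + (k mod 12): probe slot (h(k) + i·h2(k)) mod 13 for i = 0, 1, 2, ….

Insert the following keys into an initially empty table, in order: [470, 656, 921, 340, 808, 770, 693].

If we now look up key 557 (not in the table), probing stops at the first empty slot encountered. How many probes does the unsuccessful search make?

3

470: h=2 → slot 2
656: h=6 → slot 6
921: h=11 → slot 11
340: h=2, h2=5, probe 2,7 → slot 7
808: h=2, h2=5, probe 2,7,12 → slot 12
770: h=3 → slot 3
693: h=4 → slot 4
Table: [∅, ∅, 470, 770, 693, ∅, 656, 340, ∅, ∅, ∅, 921, 808]
Lookup 557: h=11, h2=6, probe 11,4,10 → slot 10 empty, not found.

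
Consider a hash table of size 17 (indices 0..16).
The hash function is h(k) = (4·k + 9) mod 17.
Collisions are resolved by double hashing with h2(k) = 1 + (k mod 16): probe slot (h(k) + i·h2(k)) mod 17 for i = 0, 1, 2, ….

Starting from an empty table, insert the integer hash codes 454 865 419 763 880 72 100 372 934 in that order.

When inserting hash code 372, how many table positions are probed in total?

454: h=6 -> slot 6
865: h=1 -> slot 1
419: h=2 -> slot 2
763: h=1, h2=12, probe 1,13 -> slot 13
880: h=10 -> slot 10
72: h=8 -> slot 8
100: h=1, h2=5, probe 1,6,11 -> slot 11
372: h=1, h2=5, probe 1,6,11,16 -> slot 16
934: h=5 -> slot 5
Table: [-, 865, 419, -, -, 934, 454, -, 72, -, 880, 100, -, 763, -, -, 372]

4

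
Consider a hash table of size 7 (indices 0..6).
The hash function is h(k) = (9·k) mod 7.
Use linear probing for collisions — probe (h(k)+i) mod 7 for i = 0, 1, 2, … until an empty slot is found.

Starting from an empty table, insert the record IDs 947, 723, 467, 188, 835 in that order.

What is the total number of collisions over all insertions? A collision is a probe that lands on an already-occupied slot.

947: h=4 => slot 4
723: h=4, probe 4,5 => slot 5
467: h=3 => slot 3
188: h=5, probe 5,6 => slot 6
835: h=4, probe 4,5,6,0 => slot 0
Table: [835, _, _, 467, 947, 723, 188]

5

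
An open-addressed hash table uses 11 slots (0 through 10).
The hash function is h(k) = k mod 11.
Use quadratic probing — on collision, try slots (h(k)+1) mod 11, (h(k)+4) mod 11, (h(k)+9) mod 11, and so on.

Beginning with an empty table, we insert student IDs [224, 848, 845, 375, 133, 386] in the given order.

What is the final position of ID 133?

224 hashes to 4; slot 4 is free -> place at 4.
848 hashes to 1; slot 1 is free -> place at 1.
845 hashes to 9; slot 9 is free -> place at 9.
375 hashes to 1; 1 taken -> place at 2.
133 hashes to 1; 1,2 taken -> place at 5.
386 hashes to 1; 1,2,5 taken -> place at 10.
Table: [., 848, 375, ., 224, 133, ., ., ., 845, 386]

5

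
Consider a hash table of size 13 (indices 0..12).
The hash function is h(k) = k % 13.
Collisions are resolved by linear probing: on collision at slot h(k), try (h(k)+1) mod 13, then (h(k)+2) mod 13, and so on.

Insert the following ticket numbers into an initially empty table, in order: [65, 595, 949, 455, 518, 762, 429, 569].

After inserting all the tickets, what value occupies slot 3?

429

65: h=0 => slot 0
595: h=10 => slot 10
949: h=0, probe 0,1 => slot 1
455: h=0, probe 0,1,2 => slot 2
518: h=11 => slot 11
762: h=8 => slot 8
429: h=0, probe 0,1,2,3 => slot 3
569: h=10, probe 10,11,12 => slot 12
Table: [65, 949, 455, 429, —, —, —, —, 762, —, 595, 518, 569]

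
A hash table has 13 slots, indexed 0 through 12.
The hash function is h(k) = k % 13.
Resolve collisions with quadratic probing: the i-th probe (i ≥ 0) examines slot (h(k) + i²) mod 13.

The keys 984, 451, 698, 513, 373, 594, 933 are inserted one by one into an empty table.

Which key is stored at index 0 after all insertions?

698

984 hashes to 9; slot 9 is free → place at 9.
451 hashes to 9; 9 taken → place at 10.
698 hashes to 9; 9,10 taken → place at 0.
513 hashes to 6; slot 6 is free → place at 6.
373 hashes to 9; 9,10,0 taken → place at 5.
594 hashes to 9; 9,10,0,5 taken → place at 12.
933 hashes to 10; 10 taken → place at 11.
Table: [698, ., ., ., ., 373, 513, ., ., 984, 451, 933, 594]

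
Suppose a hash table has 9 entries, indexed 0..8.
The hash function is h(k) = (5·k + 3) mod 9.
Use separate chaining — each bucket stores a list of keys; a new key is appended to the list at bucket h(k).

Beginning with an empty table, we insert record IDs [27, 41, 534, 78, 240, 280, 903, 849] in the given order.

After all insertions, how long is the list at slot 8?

1

27 -> bucket 3
41 -> bucket 1
534 -> bucket 0
78 -> bucket 6
240 -> bucket 6 (collision)
280 -> bucket 8
903 -> bucket 0 (collision)
849 -> bucket 0 (collision)
Final buckets:
0: 534 -> 903 -> 849
1: 41
2: ∅
3: 27
4: ∅
5: ∅
6: 78 -> 240
7: ∅
8: 280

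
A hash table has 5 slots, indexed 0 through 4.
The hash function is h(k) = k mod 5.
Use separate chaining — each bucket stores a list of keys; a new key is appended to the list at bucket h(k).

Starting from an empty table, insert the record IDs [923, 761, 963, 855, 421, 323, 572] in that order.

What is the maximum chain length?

3

Insert 923: h=3, bucket 3 empty -> new chain.
Insert 761: h=1, bucket 1 empty -> new chain.
Insert 963: h=3, bucket 3 nonempty -> append to chain.
Insert 855: h=0, bucket 0 empty -> new chain.
Insert 421: h=1, bucket 1 nonempty -> append to chain.
Insert 323: h=3, bucket 3 nonempty -> append to chain.
Insert 572: h=2, bucket 2 empty -> new chain.
Final buckets:
0: 855
1: 761 -> 421
2: 572
3: 923 -> 963 -> 323
4: _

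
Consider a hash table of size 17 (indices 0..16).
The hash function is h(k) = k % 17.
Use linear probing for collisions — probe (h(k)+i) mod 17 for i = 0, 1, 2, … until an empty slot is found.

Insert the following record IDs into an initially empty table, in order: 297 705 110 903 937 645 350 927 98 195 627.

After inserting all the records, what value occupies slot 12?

927

Insert 297: h=8, slot 8 empty -> index 8.
Insert 705: h=8, slot 8 occupied -> index 9.
Insert 110: h=8, slots 8,9 occupied -> index 10.
Insert 903: h=2, slot 2 empty -> index 2.
Insert 937: h=2, slot 2 occupied -> index 3.
Insert 645: h=16, slot 16 empty -> index 16.
Insert 350: h=10, slot 10 occupied -> index 11.
Insert 927: h=9, slots 9,10,11 occupied -> index 12.
Insert 98: h=13, slot 13 empty -> index 13.
Insert 195: h=8, slots 8,9,10,11,12,13 occupied -> index 14.
Insert 627: h=15, slot 15 empty -> index 15.
Table: [∅, ∅, 903, 937, ∅, ∅, ∅, ∅, 297, 705, 110, 350, 927, 98, 195, 627, 645]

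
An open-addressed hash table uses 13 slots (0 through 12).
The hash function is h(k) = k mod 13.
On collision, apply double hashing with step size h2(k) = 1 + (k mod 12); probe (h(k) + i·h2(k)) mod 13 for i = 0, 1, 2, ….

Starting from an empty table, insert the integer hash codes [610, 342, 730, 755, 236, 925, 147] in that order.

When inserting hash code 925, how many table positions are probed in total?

3

610 hashes to 12; slot 12 is free → place at 12.
342 hashes to 4; slot 4 is free → place at 4.
730 hashes to 2; slot 2 is free → place at 2.
755 hashes to 1; slot 1 is free → place at 1.
236 hashes to 2, h2=9; 2 taken → place at 11.
925 hashes to 2, h2=2; 2,4 taken → place at 6.
147 hashes to 4, h2=4; 4 taken → place at 8.
Table: [_, 755, 730, _, 342, _, 925, _, 147, _, _, 236, 610]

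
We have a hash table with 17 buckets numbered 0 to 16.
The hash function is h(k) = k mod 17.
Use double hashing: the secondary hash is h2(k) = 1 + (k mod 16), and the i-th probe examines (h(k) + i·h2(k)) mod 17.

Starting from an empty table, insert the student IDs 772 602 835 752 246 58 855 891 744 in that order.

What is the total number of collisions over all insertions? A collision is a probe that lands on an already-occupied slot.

772: h=7 → slot 7
602: h=7, h2=11, probe 7,1 → slot 1
835: h=2 → slot 2
752: h=4 → slot 4
246: h=8 → slot 8
58: h=7, h2=11, probe 7,1,12 → slot 12
855: h=5 → slot 5
891: h=7, h2=12, probe 7,2,14 → slot 14
744: h=13 → slot 13
Table: [∅, 602, 835, ∅, 752, 855, ∅, 772, 246, ∅, ∅, ∅, 58, 744, 891, ∅, ∅]

5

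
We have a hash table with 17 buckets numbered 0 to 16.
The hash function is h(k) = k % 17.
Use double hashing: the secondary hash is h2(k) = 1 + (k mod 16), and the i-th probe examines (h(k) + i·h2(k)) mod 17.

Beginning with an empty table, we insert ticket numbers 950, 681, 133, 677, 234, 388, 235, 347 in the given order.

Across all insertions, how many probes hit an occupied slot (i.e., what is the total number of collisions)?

Insert 950: h=15, slot 15 empty => index 15.
Insert 681: h=1, slot 1 empty => index 1.
Insert 133: h=14, slot 14 empty => index 14.
Insert 677: h=14, h2=6, slot 14 occupied => index 3.
Insert 234: h=13, slot 13 empty => index 13.
Insert 388: h=14, h2=5, slot 14 occupied => index 2.
Insert 235: h=14, h2=12, slot 14 occupied => index 9.
Insert 347: h=7, slot 7 empty => index 7.
Table: [∅, 681, 388, 677, ∅, ∅, ∅, 347, ∅, 235, ∅, ∅, ∅, 234, 133, 950, ∅]

3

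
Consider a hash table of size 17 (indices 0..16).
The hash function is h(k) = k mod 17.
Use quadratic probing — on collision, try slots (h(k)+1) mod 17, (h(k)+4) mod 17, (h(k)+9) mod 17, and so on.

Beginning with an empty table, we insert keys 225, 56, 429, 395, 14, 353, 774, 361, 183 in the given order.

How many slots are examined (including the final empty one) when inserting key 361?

5

225 hashes to 4; slot 4 is free => place at 4.
56 hashes to 5; slot 5 is free => place at 5.
429 hashes to 4; 4,5 taken => place at 8.
395 hashes to 4; 4,5,8 taken => place at 13.
14 hashes to 14; slot 14 is free => place at 14.
353 hashes to 13; 13,14 taken => place at 0.
774 hashes to 9; slot 9 is free => place at 9.
361 hashes to 4; 4,5,8,13 taken => place at 3.
183 hashes to 13; 13,14,0,5 taken => place at 12.
Table: [353, ., ., 361, 225, 56, ., ., 429, 774, ., ., 183, 395, 14, ., .]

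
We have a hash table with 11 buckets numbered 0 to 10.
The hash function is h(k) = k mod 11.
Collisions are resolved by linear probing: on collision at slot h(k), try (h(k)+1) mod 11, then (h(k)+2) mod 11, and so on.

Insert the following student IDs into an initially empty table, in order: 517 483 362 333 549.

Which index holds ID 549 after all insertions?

517: h=0 => slot 0
483: h=10 => slot 10
362: h=10, probe 10,0,1 => slot 1
333: h=3 => slot 3
549: h=10, probe 10,0,1,2 => slot 2
Table: [517, 362, 549, 333, ∅, ∅, ∅, ∅, ∅, ∅, 483]

2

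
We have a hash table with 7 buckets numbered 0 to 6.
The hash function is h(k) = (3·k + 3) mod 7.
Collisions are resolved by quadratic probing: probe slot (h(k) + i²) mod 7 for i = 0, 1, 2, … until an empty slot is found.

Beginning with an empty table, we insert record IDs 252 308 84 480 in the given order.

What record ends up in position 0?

252 hashes to 3; slot 3 is free -> place at 3.
308 hashes to 3; 3 taken -> place at 4.
84 hashes to 3; 3,4 taken -> place at 0.
480 hashes to 1; slot 1 is free -> place at 1.
Table: [84, 480, ∅, 252, 308, ∅, ∅]

84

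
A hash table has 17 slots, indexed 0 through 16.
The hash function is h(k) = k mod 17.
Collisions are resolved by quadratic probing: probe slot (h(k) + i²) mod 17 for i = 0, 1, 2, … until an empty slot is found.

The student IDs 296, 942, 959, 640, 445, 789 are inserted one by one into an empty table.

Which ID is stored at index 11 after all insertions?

Insert 296: h=7, slot 7 empty -> index 7.
Insert 942: h=7, slot 7 occupied -> index 8.
Insert 959: h=7, slots 7,8 occupied -> index 11.
Insert 640: h=11, slot 11 occupied -> index 12.
Insert 445: h=3, slot 3 empty -> index 3.
Insert 789: h=7, slots 7,8,11 occupied -> index 16.
Table: [∅, ∅, ∅, 445, ∅, ∅, ∅, 296, 942, ∅, ∅, 959, 640, ∅, ∅, ∅, 789]

959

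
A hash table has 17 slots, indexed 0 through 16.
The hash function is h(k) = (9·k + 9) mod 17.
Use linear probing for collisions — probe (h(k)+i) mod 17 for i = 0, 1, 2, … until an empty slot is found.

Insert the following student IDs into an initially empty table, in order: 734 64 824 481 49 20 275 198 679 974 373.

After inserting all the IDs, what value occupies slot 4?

734 hashes to 2; slot 2 is free → place at 2.
64 hashes to 7; slot 7 is free → place at 7.
824 hashes to 13; slot 13 is free → place at 13.
481 hashes to 3; slot 3 is free → place at 3.
49 hashes to 8; slot 8 is free → place at 8.
20 hashes to 2; 2,3 taken → place at 4.
275 hashes to 2; 2,3,4 taken → place at 5.
198 hashes to 6; slot 6 is free → place at 6.
679 hashes to 0; slot 0 is free → place at 0.
974 hashes to 3; 3,4,5,6,7,8 taken → place at 9.
373 hashes to 0; 0 taken → place at 1.
Table: [679, 373, 734, 481, 20, 275, 198, 64, 49, 974, _, _, _, 824, _, _, _]

20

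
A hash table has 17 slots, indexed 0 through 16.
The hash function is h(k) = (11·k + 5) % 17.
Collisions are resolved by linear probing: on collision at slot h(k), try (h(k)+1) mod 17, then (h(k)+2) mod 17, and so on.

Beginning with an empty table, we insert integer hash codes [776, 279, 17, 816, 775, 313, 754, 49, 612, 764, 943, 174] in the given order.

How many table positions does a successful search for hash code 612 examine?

776: h=7 -> slot 7
279: h=14 -> slot 14
17: h=5 -> slot 5
816: h=5, probe 5,6 -> slot 6
775: h=13 -> slot 13
313: h=14, probe 14,15 -> slot 15
754: h=3 -> slot 3
49: h=0 -> slot 0
612: h=5, probe 5,6,7,8 -> slot 8
764: h=11 -> slot 11
943: h=8, probe 8,9 -> slot 9
174: h=15, probe 15,16 -> slot 16
Table: [49, ∅, ∅, 754, ∅, 17, 816, 776, 612, 943, ∅, 764, ∅, 775, 279, 313, 174]
Lookup 612: h=5, probe 5,6,7,8 → found at 8.

4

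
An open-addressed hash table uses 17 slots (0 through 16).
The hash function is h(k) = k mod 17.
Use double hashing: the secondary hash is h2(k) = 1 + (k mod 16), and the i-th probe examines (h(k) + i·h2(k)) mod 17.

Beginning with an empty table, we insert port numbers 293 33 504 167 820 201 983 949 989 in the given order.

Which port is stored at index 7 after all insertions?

293 hashes to 4; slot 4 is free => place at 4.
33 hashes to 16; slot 16 is free => place at 16.
504 hashes to 11; slot 11 is free => place at 11.
167 hashes to 14; slot 14 is free => place at 14.
820 hashes to 4, h2=5; 4 taken => place at 9.
201 hashes to 14, h2=10; 14 taken => place at 7.
983 hashes to 14, h2=8; 14 taken => place at 5.
949 hashes to 14, h2=6; 14 taken => place at 3.
989 hashes to 3, h2=14; 3 taken => place at 0.
Table: [989, —, —, 949, 293, 983, —, 201, —, 820, —, 504, —, —, 167, —, 33]

201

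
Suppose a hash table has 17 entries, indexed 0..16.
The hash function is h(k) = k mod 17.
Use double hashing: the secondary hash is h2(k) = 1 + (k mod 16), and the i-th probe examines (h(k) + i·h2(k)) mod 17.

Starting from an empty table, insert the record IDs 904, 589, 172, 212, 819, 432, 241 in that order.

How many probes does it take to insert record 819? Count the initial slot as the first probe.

2

904: h=3 => slot 3
589: h=11 => slot 11
172: h=2 => slot 2
212: h=8 => slot 8
819: h=3, h2=4, probe 3,7 => slot 7
432: h=7, h2=1, probe 7,8,9 => slot 9
241: h=3, h2=2, probe 3,5 => slot 5
Table: [∅, ∅, 172, 904, ∅, 241, ∅, 819, 212, 432, ∅, 589, ∅, ∅, ∅, ∅, ∅]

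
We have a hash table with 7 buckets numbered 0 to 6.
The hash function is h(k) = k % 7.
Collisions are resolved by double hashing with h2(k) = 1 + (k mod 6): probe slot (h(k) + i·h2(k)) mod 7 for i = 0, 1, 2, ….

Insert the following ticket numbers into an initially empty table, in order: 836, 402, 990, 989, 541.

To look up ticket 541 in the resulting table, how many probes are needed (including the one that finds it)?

3

836 hashes to 3; slot 3 is free → place at 3.
402 hashes to 3, h2=1; 3 taken → place at 4.
990 hashes to 3, h2=1; 3,4 taken → place at 5.
989 hashes to 2; slot 2 is free → place at 2.
541 hashes to 2, h2=2; 2,4 taken → place at 6.
Table: [—, —, 989, 836, 402, 990, 541]
Lookup 541: h=2, h2=2, probe 2,4,6 → found at 6.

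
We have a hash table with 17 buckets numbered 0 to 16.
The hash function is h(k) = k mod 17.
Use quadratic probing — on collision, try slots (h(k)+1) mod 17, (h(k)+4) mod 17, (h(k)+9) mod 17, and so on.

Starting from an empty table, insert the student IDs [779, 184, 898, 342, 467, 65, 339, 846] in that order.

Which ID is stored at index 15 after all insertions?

184

779: h=14 -> slot 14
184: h=14, probe 14,15 -> slot 15
898: h=14, probe 14,15,1 -> slot 1
342: h=2 -> slot 2
467: h=8 -> slot 8
65: h=14, probe 14,15,1,6 -> slot 6
339: h=16 -> slot 16
846: h=13 -> slot 13
Table: [_, 898, 342, _, _, _, 65, _, 467, _, _, _, _, 846, 779, 184, 339]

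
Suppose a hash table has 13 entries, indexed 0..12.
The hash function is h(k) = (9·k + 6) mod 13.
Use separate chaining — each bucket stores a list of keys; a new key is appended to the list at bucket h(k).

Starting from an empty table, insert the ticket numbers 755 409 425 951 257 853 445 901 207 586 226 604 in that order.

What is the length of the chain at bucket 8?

2

755 → bucket 2
409 → bucket 8
425 → bucket 9
951 → bucket 11
257 → bucket 5
853 → bucket 0
445 → bucket 7
901 → bucket 3
207 → bucket 10
586 → bucket 2 (collision)
226 → bucket 12
604 → bucket 8 (collision)
Final buckets:
0: 853
1: —
2: 755 -> 586
3: 901
4: —
5: 257
6: —
7: 445
8: 409 -> 604
9: 425
10: 207
11: 951
12: 226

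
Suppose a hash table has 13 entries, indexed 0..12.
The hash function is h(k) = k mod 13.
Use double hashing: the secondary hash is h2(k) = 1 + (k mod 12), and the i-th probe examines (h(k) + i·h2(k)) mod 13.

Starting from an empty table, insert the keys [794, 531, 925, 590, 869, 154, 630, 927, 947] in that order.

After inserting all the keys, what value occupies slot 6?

630

794: h=1 → slot 1
531: h=11 → slot 11
925: h=2 → slot 2
590: h=5 → slot 5
869: h=11, h2=6, probe 11,4 → slot 4
154: h=11, h2=11, probe 11,9 → slot 9
630: h=6 → slot 6
927: h=4, h2=4, probe 4,8 → slot 8
947: h=11, h2=12, probe 11,10 → slot 10
Table: [—, 794, 925, —, 869, 590, 630, —, 927, 154, 947, 531, —]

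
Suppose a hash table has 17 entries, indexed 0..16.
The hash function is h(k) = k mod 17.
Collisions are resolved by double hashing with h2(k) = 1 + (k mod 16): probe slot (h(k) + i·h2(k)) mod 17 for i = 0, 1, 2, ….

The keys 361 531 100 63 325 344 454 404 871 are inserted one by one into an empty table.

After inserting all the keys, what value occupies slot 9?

454

361 hashes to 4; slot 4 is free => place at 4.
531 hashes to 4, h2=4; 4 taken => place at 8.
100 hashes to 15; slot 15 is free => place at 15.
63 hashes to 12; slot 12 is free => place at 12.
325 hashes to 2; slot 2 is free => place at 2.
344 hashes to 4, h2=9; 4 taken => place at 13.
454 hashes to 12, h2=7; 12,2 taken => place at 9.
404 hashes to 13, h2=5; 13 taken => place at 1.
871 hashes to 4, h2=8; 4,12 taken => place at 3.
Table: [_, 404, 325, 871, 361, _, _, _, 531, 454, _, _, 63, 344, _, 100, _]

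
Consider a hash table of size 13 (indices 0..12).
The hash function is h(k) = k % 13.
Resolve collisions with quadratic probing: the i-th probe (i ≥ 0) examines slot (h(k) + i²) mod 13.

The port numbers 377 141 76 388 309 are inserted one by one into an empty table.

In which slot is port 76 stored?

12

377 hashes to 0; slot 0 is free -> place at 0.
141 hashes to 11; slot 11 is free -> place at 11.
76 hashes to 11; 11 taken -> place at 12.
388 hashes to 11; 11,12 taken -> place at 2.
309 hashes to 10; slot 10 is free -> place at 10.
Table: [377, ., 388, ., ., ., ., ., ., ., 309, 141, 76]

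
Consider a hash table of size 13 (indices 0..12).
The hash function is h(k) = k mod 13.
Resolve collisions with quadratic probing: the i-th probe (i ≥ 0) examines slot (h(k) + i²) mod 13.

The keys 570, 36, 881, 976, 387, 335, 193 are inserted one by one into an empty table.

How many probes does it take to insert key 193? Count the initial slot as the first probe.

570 hashes to 11; slot 11 is free => place at 11.
36 hashes to 10; slot 10 is free => place at 10.
881 hashes to 10; 10,11 taken => place at 1.
976 hashes to 1; 1 taken => place at 2.
387 hashes to 10; 10,11,1 taken => place at 6.
335 hashes to 10; 10,11,1,6 taken => place at 0.
193 hashes to 11; 11 taken => place at 12.
Table: [335, 881, 976, ∅, ∅, ∅, 387, ∅, ∅, ∅, 36, 570, 193]

2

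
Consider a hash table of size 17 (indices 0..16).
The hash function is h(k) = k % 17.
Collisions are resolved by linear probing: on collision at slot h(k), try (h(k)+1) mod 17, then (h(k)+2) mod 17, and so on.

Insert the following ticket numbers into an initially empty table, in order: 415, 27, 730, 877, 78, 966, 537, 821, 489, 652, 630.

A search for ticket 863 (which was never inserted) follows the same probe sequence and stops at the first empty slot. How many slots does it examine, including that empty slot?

415 hashes to 7; slot 7 is free => place at 7.
27 hashes to 10; slot 10 is free => place at 10.
730 hashes to 16; slot 16 is free => place at 16.
877 hashes to 10; 10 taken => place at 11.
78 hashes to 10; 10,11 taken => place at 12.
966 hashes to 14; slot 14 is free => place at 14.
537 hashes to 10; 10,11,12 taken => place at 13.
821 hashes to 5; slot 5 is free => place at 5.
489 hashes to 13; 13,14 taken => place at 15.
652 hashes to 6; slot 6 is free => place at 6.
630 hashes to 1; slot 1 is free => place at 1.
Table: [∅, 630, ∅, ∅, ∅, 821, 652, 415, ∅, ∅, 27, 877, 78, 537, 966, 489, 730]
Lookup 863: h=13, probe 13,14,15,16,0 → slot 0 empty, not found.

5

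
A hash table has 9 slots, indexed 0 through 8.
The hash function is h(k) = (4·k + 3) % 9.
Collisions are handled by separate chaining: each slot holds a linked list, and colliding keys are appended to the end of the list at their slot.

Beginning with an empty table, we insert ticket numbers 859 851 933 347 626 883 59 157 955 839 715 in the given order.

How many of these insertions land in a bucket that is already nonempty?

Insert 859: h=1, bucket 1 empty -> new chain.
Insert 851: h=5, bucket 5 empty -> new chain.
Insert 933: h=0, bucket 0 empty -> new chain.
Insert 347: h=5, bucket 5 nonempty -> append to chain.
Insert 626: h=5, bucket 5 nonempty -> append to chain.
Insert 883: h=7, bucket 7 empty -> new chain.
Insert 59: h=5, bucket 5 nonempty -> append to chain.
Insert 157: h=1, bucket 1 nonempty -> append to chain.
Insert 955: h=7, bucket 7 nonempty -> append to chain.
Insert 839: h=2, bucket 2 empty -> new chain.
Insert 715: h=1, bucket 1 nonempty -> append to chain.
Final buckets:
0: 933
1: 859 -> 157 -> 715
2: 839
3: -
4: -
5: 851 -> 347 -> 626 -> 59
6: -
7: 883 -> 955
8: -

6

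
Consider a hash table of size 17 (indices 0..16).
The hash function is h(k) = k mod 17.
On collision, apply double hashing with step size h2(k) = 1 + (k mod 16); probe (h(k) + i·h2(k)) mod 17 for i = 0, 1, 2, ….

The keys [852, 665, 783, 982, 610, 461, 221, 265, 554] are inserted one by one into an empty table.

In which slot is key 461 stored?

852: h=2 => slot 2
665: h=2, h2=10, probe 2,12 => slot 12
783: h=1 => slot 1
982: h=13 => slot 13
610: h=15 => slot 15
461: h=2, h2=14, probe 2,16 => slot 16
221: h=0 => slot 0
265: h=10 => slot 10
554: h=10, h2=11, probe 10,4 => slot 4
Table: [221, 783, 852, _, 554, _, _, _, _, _, 265, _, 665, 982, _, 610, 461]

16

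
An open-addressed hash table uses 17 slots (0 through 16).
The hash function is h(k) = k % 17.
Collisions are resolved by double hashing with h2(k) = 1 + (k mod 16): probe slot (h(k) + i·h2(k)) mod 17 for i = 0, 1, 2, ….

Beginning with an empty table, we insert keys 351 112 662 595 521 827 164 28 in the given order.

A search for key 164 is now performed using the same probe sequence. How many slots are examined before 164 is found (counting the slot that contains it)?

4

Insert 351: h=11, slot 11 empty -> index 11.
Insert 112: h=10, slot 10 empty -> index 10.
Insert 662: h=16, slot 16 empty -> index 16.
Insert 595: h=0, slot 0 empty -> index 0.
Insert 521: h=11, h2=10, slot 11 occupied -> index 4.
Insert 827: h=11, h2=12, slot 11 occupied -> index 6.
Insert 164: h=11, h2=5, slots 11,16,4 occupied -> index 9.
Insert 28: h=11, h2=13, slot 11 occupied -> index 7.
Table: [595, —, —, —, 521, —, 827, 28, —, 164, 112, 351, —, —, —, —, 662]
Lookup 164: h=11, h2=5, probe 11,16,4,9 → found at 9.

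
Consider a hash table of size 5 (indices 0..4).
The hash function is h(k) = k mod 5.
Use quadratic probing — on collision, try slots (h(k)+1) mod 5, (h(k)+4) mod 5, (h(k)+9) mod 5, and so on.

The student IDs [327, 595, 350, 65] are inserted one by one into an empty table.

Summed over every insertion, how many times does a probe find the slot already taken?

3

Insert 327: h=2, slot 2 empty → index 2.
Insert 595: h=0, slot 0 empty → index 0.
Insert 350: h=0, slot 0 occupied → index 1.
Insert 65: h=0, slots 0,1 occupied → index 4.
Table: [595, 350, 327, _, 65]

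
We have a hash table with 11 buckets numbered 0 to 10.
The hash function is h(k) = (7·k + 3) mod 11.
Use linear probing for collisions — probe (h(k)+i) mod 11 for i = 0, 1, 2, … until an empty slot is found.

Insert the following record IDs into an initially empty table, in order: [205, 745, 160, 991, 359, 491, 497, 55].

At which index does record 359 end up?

9

Insert 205: h=8, slot 8 empty => index 8.
Insert 745: h=4, slot 4 empty => index 4.
Insert 160: h=1, slot 1 empty => index 1.
Insert 991: h=10, slot 10 empty => index 10.
Insert 359: h=8, slot 8 occupied => index 9.
Insert 491: h=8, slots 8,9,10 occupied => index 0.
Insert 497: h=6, slot 6 empty => index 6.
Insert 55: h=3, slot 3 empty => index 3.
Table: [491, 160, ∅, 55, 745, ∅, 497, ∅, 205, 359, 991]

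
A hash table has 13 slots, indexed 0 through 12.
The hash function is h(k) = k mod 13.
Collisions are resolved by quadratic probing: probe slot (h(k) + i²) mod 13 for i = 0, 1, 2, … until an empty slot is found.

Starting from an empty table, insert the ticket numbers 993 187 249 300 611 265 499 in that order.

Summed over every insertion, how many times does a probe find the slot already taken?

7

993: h=5 → slot 5
187: h=5, probe 5,6 → slot 6
249: h=2 → slot 2
300: h=1 → slot 1
611: h=0 → slot 0
265: h=5, probe 5,6,9 → slot 9
499: h=5, probe 5,6,9,1,8 → slot 8
Table: [611, 300, 249, _, _, 993, 187, _, 499, 265, _, _, _]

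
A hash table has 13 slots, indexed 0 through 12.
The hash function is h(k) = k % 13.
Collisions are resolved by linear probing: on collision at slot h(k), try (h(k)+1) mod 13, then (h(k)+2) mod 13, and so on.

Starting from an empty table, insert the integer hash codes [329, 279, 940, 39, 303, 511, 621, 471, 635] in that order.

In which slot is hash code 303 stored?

7

329: h=4 → slot 4
279: h=6 → slot 6
940: h=4, probe 4,5 → slot 5
39: h=0 → slot 0
303: h=4, probe 4,5,6,7 → slot 7
511: h=4, probe 4,5,6,7,8 → slot 8
621: h=10 → slot 10
471: h=3 → slot 3
635: h=11 → slot 11
Table: [39, ∅, ∅, 471, 329, 940, 279, 303, 511, ∅, 621, 635, ∅]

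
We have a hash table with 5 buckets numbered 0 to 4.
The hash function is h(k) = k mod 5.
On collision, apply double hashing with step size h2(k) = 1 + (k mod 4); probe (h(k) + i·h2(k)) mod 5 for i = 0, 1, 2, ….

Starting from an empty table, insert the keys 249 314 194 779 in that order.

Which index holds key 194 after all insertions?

0

249 hashes to 4; slot 4 is free -> place at 4.
314 hashes to 4, h2=3; 4 taken -> place at 2.
194 hashes to 4, h2=3; 4,2 taken -> place at 0.
779 hashes to 4, h2=4; 4 taken -> place at 3.
Table: [194, _, 314, 779, 249]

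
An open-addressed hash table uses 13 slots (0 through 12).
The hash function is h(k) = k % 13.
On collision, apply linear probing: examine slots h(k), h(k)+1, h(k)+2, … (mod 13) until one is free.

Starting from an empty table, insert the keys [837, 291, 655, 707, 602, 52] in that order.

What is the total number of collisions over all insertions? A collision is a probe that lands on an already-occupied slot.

6

837: h=5 → slot 5
291: h=5, probe 5,6 → slot 6
655: h=5, probe 5,6,7 → slot 7
707: h=5, probe 5,6,7,8 → slot 8
602: h=4 → slot 4
52: h=0 → slot 0
Table: [52, _, _, _, 602, 837, 291, 655, 707, _, _, _, _]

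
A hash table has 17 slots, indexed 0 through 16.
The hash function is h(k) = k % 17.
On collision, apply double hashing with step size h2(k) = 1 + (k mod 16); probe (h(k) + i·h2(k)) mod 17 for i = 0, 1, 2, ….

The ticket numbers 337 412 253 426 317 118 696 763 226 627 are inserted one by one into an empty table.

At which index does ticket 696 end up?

337 hashes to 14; slot 14 is free => place at 14.
412 hashes to 4; slot 4 is free => place at 4.
253 hashes to 15; slot 15 is free => place at 15.
426 hashes to 1; slot 1 is free => place at 1.
317 hashes to 11; slot 11 is free => place at 11.
118 hashes to 16; slot 16 is free => place at 16.
696 hashes to 16, h2=9; 16 taken => place at 8.
763 hashes to 15, h2=12; 15 taken => place at 10.
226 hashes to 5; slot 5 is free => place at 5.
627 hashes to 15, h2=4; 15 taken => place at 2.
Table: [-, 426, 627, -, 412, 226, -, -, 696, -, 763, 317, -, -, 337, 253, 118]

8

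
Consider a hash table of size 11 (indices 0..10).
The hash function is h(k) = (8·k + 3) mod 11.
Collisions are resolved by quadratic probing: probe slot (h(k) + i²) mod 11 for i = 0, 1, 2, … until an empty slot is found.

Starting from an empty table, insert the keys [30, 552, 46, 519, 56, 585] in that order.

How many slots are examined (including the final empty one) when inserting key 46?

30 hashes to 1; slot 1 is free → place at 1.
552 hashes to 8; slot 8 is free → place at 8.
46 hashes to 8; 8 taken → place at 9.
519 hashes to 8; 8,9,1 taken → place at 6.
56 hashes to 0; slot 0 is free → place at 0.
585 hashes to 8; 8,9,1,6 taken → place at 2.
Table: [56, 30, 585, —, —, —, 519, —, 552, 46, —]

2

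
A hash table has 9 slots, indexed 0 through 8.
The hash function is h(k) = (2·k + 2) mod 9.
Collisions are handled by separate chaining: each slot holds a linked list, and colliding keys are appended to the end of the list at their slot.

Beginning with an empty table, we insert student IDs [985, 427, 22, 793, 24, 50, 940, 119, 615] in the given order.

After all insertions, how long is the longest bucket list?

Insert 985: h=1, bucket 1 empty → new chain.
Insert 427: h=1, bucket 1 nonempty → append to chain.
Insert 22: h=1, bucket 1 nonempty → append to chain.
Insert 793: h=4, bucket 4 empty → new chain.
Insert 24: h=5, bucket 5 empty → new chain.
Insert 50: h=3, bucket 3 empty → new chain.
Insert 940: h=1, bucket 1 nonempty → append to chain.
Insert 119: h=6, bucket 6 empty → new chain.
Insert 615: h=8, bucket 8 empty → new chain.
Final buckets:
0: .
1: 985 -> 427 -> 22 -> 940
2: .
3: 50
4: 793
5: 24
6: 119
7: .
8: 615

4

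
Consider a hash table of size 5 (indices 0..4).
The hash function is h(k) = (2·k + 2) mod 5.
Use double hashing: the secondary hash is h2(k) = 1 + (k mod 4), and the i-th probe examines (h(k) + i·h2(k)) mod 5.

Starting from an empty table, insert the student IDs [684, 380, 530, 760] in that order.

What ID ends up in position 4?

760

Insert 684: h=0, slot 0 empty -> index 0.
Insert 380: h=2, slot 2 empty -> index 2.
Insert 530: h=2, h2=3, slots 2,0 occupied -> index 3.
Insert 760: h=2, h2=1, slots 2,3 occupied -> index 4.
Table: [684, ., 380, 530, 760]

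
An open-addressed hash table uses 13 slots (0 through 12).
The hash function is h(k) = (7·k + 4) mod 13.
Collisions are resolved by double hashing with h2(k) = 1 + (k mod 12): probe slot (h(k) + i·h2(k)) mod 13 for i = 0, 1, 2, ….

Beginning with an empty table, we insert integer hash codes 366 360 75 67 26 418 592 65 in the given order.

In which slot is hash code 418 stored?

3

366: h=5 -> slot 5
360: h=2 -> slot 2
75: h=9 -> slot 9
67: h=5, h2=8, probe 5,0 -> slot 0
26: h=4 -> slot 4
418: h=5, h2=11, probe 5,3 -> slot 3
592: h=1 -> slot 1
65: h=4, h2=6, probe 4,10 -> slot 10
Table: [67, 592, 360, 418, 26, 366, -, -, -, 75, 65, -, -]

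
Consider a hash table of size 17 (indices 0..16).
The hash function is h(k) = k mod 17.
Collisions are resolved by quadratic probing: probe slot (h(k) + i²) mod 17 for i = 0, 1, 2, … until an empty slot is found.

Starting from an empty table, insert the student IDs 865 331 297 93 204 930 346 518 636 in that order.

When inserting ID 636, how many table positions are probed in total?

3

Insert 865: h=15, slot 15 empty → index 15.
Insert 331: h=8, slot 8 empty → index 8.
Insert 297: h=8, slot 8 occupied → index 9.
Insert 93: h=8, slots 8,9 occupied → index 12.
Insert 204: h=0, slot 0 empty → index 0.
Insert 930: h=12, slot 12 occupied → index 13.
Insert 346: h=6, slot 6 empty → index 6.
Insert 518: h=8, slots 8,9,12,0 occupied → index 7.
Insert 636: h=7, slots 7,8 occupied → index 11.
Table: [204, _, _, _, _, _, 346, 518, 331, 297, _, 636, 93, 930, _, 865, _]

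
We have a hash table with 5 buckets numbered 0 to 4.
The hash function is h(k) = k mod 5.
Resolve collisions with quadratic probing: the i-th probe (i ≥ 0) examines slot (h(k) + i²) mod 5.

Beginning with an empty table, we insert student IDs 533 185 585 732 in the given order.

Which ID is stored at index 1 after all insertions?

533: h=3 -> slot 3
185: h=0 -> slot 0
585: h=0, probe 0,1 -> slot 1
732: h=2 -> slot 2
Table: [185, 585, 732, 533, _]

585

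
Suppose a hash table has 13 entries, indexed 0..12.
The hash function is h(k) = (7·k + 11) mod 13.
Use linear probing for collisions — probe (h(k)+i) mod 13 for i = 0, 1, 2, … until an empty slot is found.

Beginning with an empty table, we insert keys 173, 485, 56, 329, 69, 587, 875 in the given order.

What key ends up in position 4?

173: h=0 => slot 0
485: h=0, probe 0,1 => slot 1
56: h=0, probe 0,1,2 => slot 2
329: h=0, probe 0,1,2,3 => slot 3
69: h=0, probe 0,1,2,3,4 => slot 4
587: h=12 => slot 12
875: h=0, probe 0,1,2,3,4,5 => slot 5
Table: [173, 485, 56, 329, 69, 875, ∅, ∅, ∅, ∅, ∅, ∅, 587]

69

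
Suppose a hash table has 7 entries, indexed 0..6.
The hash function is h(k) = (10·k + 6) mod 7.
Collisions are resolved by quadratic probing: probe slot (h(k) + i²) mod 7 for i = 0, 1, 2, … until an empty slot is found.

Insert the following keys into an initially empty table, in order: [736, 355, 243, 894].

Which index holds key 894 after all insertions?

736: h=2 → slot 2
355: h=0 → slot 0
243: h=0, probe 0,1 → slot 1
894: h=0, probe 0,1,4 → slot 4
Table: [355, 243, 736, _, 894, _, _]

4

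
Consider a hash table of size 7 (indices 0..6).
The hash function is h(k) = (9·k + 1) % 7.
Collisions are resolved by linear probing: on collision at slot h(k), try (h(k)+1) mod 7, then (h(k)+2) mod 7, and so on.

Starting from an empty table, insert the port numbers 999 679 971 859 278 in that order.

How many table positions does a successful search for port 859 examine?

3

Insert 999: h=4, slot 4 empty -> index 4.
Insert 679: h=1, slot 1 empty -> index 1.
Insert 971: h=4, slot 4 occupied -> index 5.
Insert 859: h=4, slots 4,5 occupied -> index 6.
Insert 278: h=4, slots 4,5,6 occupied -> index 0.
Table: [278, 679, ., ., 999, 971, 859]
Lookup 859: h=4, probe 4,5,6 → found at 6.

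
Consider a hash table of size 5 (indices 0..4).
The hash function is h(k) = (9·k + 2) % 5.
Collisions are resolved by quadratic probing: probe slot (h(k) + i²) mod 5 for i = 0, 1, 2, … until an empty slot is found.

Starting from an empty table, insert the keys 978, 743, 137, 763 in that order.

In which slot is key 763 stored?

3

Insert 978: h=4, slot 4 empty → index 4.
Insert 743: h=4, slot 4 occupied → index 0.
Insert 137: h=0, slot 0 occupied → index 1.
Insert 763: h=4, slots 4,0 occupied → index 3.
Table: [743, 137, _, 763, 978]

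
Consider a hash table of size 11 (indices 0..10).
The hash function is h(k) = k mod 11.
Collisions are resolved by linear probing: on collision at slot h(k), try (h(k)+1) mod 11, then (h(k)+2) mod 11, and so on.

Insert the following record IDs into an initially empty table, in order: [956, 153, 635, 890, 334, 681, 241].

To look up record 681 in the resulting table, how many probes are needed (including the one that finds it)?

956 hashes to 10; slot 10 is free => place at 10.
153 hashes to 10; 10 taken => place at 0.
635 hashes to 8; slot 8 is free => place at 8.
890 hashes to 10; 10,0 taken => place at 1.
334 hashes to 4; slot 4 is free => place at 4.
681 hashes to 10; 10,0,1 taken => place at 2.
241 hashes to 10; 10,0,1,2 taken => place at 3.
Table: [153, 890, 681, 241, 334, ., ., ., 635, ., 956]
Lookup 681: h=10, probe 10,0,1,2 → found at 2.

4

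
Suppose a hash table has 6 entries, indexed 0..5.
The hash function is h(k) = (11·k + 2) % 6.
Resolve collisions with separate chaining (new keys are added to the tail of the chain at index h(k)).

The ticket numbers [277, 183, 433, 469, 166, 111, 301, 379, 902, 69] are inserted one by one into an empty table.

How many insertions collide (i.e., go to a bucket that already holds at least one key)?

6

Insert 277: h=1, bucket 1 empty -> new chain.
Insert 183: h=5, bucket 5 empty -> new chain.
Insert 433: h=1, bucket 1 nonempty -> append to chain.
Insert 469: h=1, bucket 1 nonempty -> append to chain.
Insert 166: h=4, bucket 4 empty -> new chain.
Insert 111: h=5, bucket 5 nonempty -> append to chain.
Insert 301: h=1, bucket 1 nonempty -> append to chain.
Insert 379: h=1, bucket 1 nonempty -> append to chain.
Insert 902: h=0, bucket 0 empty -> new chain.
Insert 69: h=5, bucket 5 nonempty -> append to chain.
Final buckets:
0: 902
1: 277 -> 433 -> 469 -> 301 -> 379
2: -
3: -
4: 166
5: 183 -> 111 -> 69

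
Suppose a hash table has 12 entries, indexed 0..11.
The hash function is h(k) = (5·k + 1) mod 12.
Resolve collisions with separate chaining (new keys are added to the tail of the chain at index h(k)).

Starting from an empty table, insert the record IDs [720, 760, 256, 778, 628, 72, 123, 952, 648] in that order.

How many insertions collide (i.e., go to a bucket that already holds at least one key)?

Insert 720: h=1, bucket 1 empty → new chain.
Insert 760: h=9, bucket 9 empty → new chain.
Insert 256: h=9, bucket 9 nonempty → append to chain.
Insert 778: h=3, bucket 3 empty → new chain.
Insert 628: h=9, bucket 9 nonempty → append to chain.
Insert 72: h=1, bucket 1 nonempty → append to chain.
Insert 123: h=4, bucket 4 empty → new chain.
Insert 952: h=9, bucket 9 nonempty → append to chain.
Insert 648: h=1, bucket 1 nonempty → append to chain.
Final buckets:
0: _
1: 720 -> 72 -> 648
2: _
3: 778
4: 123
5: _
6: _
7: _
8: _
9: 760 -> 256 -> 628 -> 952
10: _
11: _

5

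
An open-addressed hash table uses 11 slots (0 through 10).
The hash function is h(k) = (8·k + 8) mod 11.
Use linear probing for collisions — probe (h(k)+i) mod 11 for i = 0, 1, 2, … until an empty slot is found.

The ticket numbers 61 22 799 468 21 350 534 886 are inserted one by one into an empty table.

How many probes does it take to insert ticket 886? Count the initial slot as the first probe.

Insert 61: h=1, slot 1 empty => index 1.
Insert 22: h=8, slot 8 empty => index 8.
Insert 799: h=9, slot 9 empty => index 9.
Insert 468: h=1, slot 1 occupied => index 2.
Insert 21: h=0, slot 0 empty => index 0.
Insert 350: h=3, slot 3 empty => index 3.
Insert 534: h=1, slots 1,2,3 occupied => index 4.
Insert 886: h=1, slots 1,2,3,4 occupied => index 5.
Table: [21, 61, 468, 350, 534, 886, _, _, 22, 799, _]

5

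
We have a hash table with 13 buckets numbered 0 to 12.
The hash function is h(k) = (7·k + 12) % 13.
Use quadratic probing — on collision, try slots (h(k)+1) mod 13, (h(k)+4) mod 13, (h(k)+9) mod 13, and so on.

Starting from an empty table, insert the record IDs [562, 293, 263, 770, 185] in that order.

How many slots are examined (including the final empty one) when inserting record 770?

562 hashes to 7; slot 7 is free -> place at 7.
293 hashes to 9; slot 9 is free -> place at 9.
263 hashes to 7; 7 taken -> place at 8.
770 hashes to 7; 7,8 taken -> place at 11.
185 hashes to 7; 7,8,11 taken -> place at 3.
Table: [-, -, -, 185, -, -, -, 562, 263, 293, -, 770, -]

3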